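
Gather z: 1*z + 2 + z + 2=2*z + 4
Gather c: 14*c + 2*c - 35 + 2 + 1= 16*c - 32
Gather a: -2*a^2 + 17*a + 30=-2*a^2 + 17*a + 30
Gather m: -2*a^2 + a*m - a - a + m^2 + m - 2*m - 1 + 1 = -2*a^2 - 2*a + m^2 + m*(a - 1)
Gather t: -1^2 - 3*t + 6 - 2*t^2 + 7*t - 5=-2*t^2 + 4*t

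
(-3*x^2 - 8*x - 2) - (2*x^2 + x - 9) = -5*x^2 - 9*x + 7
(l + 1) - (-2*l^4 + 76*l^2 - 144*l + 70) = 2*l^4 - 76*l^2 + 145*l - 69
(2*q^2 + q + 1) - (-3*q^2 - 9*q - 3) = 5*q^2 + 10*q + 4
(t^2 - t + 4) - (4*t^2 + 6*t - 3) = -3*t^2 - 7*t + 7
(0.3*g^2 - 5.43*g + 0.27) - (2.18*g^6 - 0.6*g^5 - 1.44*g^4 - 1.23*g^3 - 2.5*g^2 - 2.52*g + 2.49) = -2.18*g^6 + 0.6*g^5 + 1.44*g^4 + 1.23*g^3 + 2.8*g^2 - 2.91*g - 2.22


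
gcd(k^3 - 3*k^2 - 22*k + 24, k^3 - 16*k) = k + 4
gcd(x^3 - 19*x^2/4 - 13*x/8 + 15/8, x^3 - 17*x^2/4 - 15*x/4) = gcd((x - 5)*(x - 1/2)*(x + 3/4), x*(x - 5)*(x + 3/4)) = x^2 - 17*x/4 - 15/4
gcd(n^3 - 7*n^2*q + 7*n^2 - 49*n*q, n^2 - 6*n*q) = n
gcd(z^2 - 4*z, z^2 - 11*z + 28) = z - 4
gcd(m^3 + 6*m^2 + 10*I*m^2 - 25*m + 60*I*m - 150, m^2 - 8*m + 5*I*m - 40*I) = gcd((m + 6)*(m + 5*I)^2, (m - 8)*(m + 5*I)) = m + 5*I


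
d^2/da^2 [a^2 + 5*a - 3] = 2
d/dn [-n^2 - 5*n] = -2*n - 5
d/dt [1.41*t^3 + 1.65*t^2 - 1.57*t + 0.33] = 4.23*t^2 + 3.3*t - 1.57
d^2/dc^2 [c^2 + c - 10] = 2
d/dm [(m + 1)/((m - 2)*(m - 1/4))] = 4*(-4*m^2 - 8*m + 11)/(16*m^4 - 72*m^3 + 97*m^2 - 36*m + 4)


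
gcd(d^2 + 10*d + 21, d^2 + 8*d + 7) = d + 7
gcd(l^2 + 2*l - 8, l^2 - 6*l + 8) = l - 2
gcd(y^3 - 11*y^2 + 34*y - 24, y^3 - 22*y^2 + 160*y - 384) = y - 6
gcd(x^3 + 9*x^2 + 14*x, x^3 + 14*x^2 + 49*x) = x^2 + 7*x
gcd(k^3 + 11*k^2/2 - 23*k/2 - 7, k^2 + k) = 1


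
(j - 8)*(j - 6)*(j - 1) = j^3 - 15*j^2 + 62*j - 48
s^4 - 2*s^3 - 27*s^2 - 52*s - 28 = (s - 7)*(s + 1)*(s + 2)^2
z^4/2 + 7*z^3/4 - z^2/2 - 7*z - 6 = (z/2 + 1)*(z - 2)*(z + 3/2)*(z + 2)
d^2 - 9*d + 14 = (d - 7)*(d - 2)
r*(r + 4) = r^2 + 4*r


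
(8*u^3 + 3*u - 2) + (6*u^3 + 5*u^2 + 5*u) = 14*u^3 + 5*u^2 + 8*u - 2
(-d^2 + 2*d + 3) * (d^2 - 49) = -d^4 + 2*d^3 + 52*d^2 - 98*d - 147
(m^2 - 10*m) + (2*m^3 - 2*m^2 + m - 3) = 2*m^3 - m^2 - 9*m - 3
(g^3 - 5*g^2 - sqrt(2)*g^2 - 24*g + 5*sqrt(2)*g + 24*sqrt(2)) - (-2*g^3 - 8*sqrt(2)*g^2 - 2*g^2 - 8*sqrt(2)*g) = 3*g^3 - 3*g^2 + 7*sqrt(2)*g^2 - 24*g + 13*sqrt(2)*g + 24*sqrt(2)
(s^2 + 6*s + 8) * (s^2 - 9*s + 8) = s^4 - 3*s^3 - 38*s^2 - 24*s + 64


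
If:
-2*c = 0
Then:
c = 0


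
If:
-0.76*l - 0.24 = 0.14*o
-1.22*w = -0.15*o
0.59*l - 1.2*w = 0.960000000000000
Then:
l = 0.51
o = -4.47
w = -0.55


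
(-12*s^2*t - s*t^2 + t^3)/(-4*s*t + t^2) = 3*s + t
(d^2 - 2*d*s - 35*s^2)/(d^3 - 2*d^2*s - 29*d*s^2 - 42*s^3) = (d + 5*s)/(d^2 + 5*d*s + 6*s^2)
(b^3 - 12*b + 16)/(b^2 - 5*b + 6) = (b^2 + 2*b - 8)/(b - 3)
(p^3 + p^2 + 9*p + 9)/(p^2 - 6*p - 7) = (p^2 + 9)/(p - 7)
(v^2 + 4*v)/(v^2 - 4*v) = (v + 4)/(v - 4)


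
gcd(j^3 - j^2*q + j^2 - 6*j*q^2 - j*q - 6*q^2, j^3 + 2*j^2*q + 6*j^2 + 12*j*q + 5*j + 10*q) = j^2 + 2*j*q + j + 2*q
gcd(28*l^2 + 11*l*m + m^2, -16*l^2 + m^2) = 4*l + m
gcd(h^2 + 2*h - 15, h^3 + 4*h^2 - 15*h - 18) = h - 3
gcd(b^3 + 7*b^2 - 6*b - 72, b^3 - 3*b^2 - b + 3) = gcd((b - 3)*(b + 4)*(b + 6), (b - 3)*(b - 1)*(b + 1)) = b - 3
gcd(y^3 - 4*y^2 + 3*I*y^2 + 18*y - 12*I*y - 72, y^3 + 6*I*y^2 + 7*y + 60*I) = y - 3*I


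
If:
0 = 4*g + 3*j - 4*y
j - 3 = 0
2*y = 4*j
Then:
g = 15/4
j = 3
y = 6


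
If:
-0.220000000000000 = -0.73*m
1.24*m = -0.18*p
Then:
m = 0.30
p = -2.08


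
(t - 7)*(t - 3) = t^2 - 10*t + 21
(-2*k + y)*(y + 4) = -2*k*y - 8*k + y^2 + 4*y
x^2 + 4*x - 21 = (x - 3)*(x + 7)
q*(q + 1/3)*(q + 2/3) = q^3 + q^2 + 2*q/9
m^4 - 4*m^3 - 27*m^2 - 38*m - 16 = (m - 8)*(m + 1)^2*(m + 2)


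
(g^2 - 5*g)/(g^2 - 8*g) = (g - 5)/(g - 8)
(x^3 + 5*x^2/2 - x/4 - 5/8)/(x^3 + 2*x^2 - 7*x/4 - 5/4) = (x - 1/2)/(x - 1)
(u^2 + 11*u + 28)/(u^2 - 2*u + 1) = (u^2 + 11*u + 28)/(u^2 - 2*u + 1)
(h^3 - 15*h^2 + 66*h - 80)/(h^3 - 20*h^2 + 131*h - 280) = (h - 2)/(h - 7)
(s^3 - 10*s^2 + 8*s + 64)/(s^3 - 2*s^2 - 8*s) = (s - 8)/s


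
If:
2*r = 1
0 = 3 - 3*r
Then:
No Solution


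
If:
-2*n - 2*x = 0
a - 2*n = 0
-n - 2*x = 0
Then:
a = 0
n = 0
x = 0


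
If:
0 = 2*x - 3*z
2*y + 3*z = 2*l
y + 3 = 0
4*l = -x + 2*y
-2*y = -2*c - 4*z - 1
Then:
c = -51/10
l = -9/5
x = 6/5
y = -3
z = 4/5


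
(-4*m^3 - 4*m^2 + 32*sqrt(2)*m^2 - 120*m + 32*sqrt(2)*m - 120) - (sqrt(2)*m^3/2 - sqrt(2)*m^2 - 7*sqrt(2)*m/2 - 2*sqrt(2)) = -4*m^3 - sqrt(2)*m^3/2 - 4*m^2 + 33*sqrt(2)*m^2 - 120*m + 71*sqrt(2)*m/2 - 120 + 2*sqrt(2)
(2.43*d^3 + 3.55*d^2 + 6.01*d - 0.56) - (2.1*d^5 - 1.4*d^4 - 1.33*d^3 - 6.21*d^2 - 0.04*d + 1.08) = -2.1*d^5 + 1.4*d^4 + 3.76*d^3 + 9.76*d^2 + 6.05*d - 1.64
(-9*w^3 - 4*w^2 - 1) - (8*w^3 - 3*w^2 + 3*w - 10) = -17*w^3 - w^2 - 3*w + 9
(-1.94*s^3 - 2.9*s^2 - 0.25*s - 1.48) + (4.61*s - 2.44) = -1.94*s^3 - 2.9*s^2 + 4.36*s - 3.92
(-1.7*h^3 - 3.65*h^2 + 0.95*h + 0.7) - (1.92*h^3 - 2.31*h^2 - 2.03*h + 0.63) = -3.62*h^3 - 1.34*h^2 + 2.98*h + 0.07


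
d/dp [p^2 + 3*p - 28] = 2*p + 3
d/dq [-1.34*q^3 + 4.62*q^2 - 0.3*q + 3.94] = -4.02*q^2 + 9.24*q - 0.3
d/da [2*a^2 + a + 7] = 4*a + 1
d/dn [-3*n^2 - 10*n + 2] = -6*n - 10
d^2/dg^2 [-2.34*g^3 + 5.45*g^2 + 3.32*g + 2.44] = 10.9 - 14.04*g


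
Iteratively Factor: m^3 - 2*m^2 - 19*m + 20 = (m + 4)*(m^2 - 6*m + 5) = (m - 1)*(m + 4)*(m - 5)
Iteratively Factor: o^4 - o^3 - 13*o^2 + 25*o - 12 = (o - 1)*(o^3 - 13*o + 12) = (o - 3)*(o - 1)*(o^2 + 3*o - 4) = (o - 3)*(o - 1)*(o + 4)*(o - 1)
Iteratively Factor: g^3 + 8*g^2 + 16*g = (g)*(g^2 + 8*g + 16) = g*(g + 4)*(g + 4)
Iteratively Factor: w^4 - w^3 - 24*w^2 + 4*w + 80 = (w - 5)*(w^3 + 4*w^2 - 4*w - 16) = (w - 5)*(w + 2)*(w^2 + 2*w - 8) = (w - 5)*(w + 2)*(w + 4)*(w - 2)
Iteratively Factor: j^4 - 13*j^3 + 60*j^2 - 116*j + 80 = (j - 5)*(j^3 - 8*j^2 + 20*j - 16) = (j - 5)*(j - 4)*(j^2 - 4*j + 4) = (j - 5)*(j - 4)*(j - 2)*(j - 2)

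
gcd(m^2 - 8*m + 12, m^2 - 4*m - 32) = 1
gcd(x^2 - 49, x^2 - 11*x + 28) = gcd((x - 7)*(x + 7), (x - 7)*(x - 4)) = x - 7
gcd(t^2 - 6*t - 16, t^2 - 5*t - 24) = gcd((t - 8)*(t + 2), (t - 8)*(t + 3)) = t - 8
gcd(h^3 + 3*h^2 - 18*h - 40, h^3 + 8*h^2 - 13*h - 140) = h^2 + h - 20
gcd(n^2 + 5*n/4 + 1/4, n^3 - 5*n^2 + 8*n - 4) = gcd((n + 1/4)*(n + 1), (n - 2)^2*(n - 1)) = 1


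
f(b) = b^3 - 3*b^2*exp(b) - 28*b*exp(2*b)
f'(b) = -3*b^2*exp(b) + 3*b^2 - 56*b*exp(2*b) - 6*b*exp(b) - 28*exp(2*b)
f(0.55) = -47.67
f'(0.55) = -183.03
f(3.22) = -57221.96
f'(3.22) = -131724.01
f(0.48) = -36.11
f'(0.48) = -148.41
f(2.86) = -24821.88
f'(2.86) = -58074.50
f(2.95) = -30625.23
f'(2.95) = -71336.12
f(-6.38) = -259.90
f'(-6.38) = 121.97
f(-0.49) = 4.59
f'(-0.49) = 1.87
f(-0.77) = 3.34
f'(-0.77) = 6.34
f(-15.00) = -3375.00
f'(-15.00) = 675.00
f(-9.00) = -729.03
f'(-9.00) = 242.98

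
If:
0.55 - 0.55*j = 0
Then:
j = 1.00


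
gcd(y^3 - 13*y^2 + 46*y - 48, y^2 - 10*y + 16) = y^2 - 10*y + 16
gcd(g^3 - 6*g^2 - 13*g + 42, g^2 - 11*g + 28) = g - 7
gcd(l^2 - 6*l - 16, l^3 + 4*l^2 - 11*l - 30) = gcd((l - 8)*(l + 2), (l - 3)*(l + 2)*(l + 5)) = l + 2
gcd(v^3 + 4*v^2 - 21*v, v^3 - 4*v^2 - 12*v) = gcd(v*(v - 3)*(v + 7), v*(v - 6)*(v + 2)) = v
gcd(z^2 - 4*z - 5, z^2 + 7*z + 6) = z + 1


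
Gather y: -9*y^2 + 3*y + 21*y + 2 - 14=-9*y^2 + 24*y - 12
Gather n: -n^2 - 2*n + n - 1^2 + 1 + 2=-n^2 - n + 2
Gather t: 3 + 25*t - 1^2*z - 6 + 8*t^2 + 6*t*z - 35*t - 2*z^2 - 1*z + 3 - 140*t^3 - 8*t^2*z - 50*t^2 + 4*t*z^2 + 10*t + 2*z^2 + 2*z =-140*t^3 + t^2*(-8*z - 42) + t*(4*z^2 + 6*z)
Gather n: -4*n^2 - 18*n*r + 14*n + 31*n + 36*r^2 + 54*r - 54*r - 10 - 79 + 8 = -4*n^2 + n*(45 - 18*r) + 36*r^2 - 81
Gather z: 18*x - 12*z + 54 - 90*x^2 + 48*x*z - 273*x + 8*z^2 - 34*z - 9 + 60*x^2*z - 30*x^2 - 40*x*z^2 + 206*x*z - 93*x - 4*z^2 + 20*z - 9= -120*x^2 - 348*x + z^2*(4 - 40*x) + z*(60*x^2 + 254*x - 26) + 36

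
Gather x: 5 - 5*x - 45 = -5*x - 40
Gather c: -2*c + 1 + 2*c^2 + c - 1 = 2*c^2 - c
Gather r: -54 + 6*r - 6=6*r - 60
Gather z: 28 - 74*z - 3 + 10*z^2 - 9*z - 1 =10*z^2 - 83*z + 24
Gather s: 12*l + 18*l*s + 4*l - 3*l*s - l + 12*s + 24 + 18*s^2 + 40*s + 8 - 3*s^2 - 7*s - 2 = 15*l + 15*s^2 + s*(15*l + 45) + 30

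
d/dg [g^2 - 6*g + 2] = 2*g - 6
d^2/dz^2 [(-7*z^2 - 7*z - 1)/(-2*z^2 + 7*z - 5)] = 18*(14*z^3 - 22*z^2 - 28*z + 51)/(8*z^6 - 84*z^5 + 354*z^4 - 763*z^3 + 885*z^2 - 525*z + 125)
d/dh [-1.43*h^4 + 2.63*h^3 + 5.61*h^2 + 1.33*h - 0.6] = -5.72*h^3 + 7.89*h^2 + 11.22*h + 1.33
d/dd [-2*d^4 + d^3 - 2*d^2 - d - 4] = -8*d^3 + 3*d^2 - 4*d - 1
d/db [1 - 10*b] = -10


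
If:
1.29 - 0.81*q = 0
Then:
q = 1.59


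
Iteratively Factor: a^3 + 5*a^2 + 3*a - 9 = (a + 3)*(a^2 + 2*a - 3) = (a + 3)^2*(a - 1)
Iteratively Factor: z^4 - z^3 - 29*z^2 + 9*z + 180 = (z - 5)*(z^3 + 4*z^2 - 9*z - 36) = (z - 5)*(z - 3)*(z^2 + 7*z + 12) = (z - 5)*(z - 3)*(z + 4)*(z + 3)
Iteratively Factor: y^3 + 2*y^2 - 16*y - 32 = (y - 4)*(y^2 + 6*y + 8) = (y - 4)*(y + 2)*(y + 4)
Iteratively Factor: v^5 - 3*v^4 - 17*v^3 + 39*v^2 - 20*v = (v + 4)*(v^4 - 7*v^3 + 11*v^2 - 5*v) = (v - 5)*(v + 4)*(v^3 - 2*v^2 + v) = v*(v - 5)*(v + 4)*(v^2 - 2*v + 1) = v*(v - 5)*(v - 1)*(v + 4)*(v - 1)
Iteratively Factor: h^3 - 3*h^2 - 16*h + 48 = (h - 3)*(h^2 - 16) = (h - 4)*(h - 3)*(h + 4)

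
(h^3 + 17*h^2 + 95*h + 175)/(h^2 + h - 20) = (h^2 + 12*h + 35)/(h - 4)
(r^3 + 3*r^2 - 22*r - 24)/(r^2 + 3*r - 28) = (r^2 + 7*r + 6)/(r + 7)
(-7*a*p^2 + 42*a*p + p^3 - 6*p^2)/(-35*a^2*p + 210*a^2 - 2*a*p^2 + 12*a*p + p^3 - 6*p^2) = p/(5*a + p)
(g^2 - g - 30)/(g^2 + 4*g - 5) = (g - 6)/(g - 1)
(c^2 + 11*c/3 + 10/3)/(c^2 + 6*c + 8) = (c + 5/3)/(c + 4)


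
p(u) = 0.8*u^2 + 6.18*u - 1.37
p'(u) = 1.6*u + 6.18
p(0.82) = 4.24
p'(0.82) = 7.49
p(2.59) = 20.00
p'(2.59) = 10.32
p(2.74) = 21.57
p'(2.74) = 10.56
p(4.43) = 41.71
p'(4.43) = 13.27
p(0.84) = 4.39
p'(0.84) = 7.52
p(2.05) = 14.66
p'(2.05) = 9.46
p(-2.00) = -10.53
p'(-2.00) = 2.98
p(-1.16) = -7.46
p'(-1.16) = 4.32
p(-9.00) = 7.81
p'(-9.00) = -8.22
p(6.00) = 64.51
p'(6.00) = 15.78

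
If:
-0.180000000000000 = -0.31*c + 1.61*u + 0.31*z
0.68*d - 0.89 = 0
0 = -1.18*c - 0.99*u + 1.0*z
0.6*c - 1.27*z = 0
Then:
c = 0.14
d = 1.31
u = -0.10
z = 0.06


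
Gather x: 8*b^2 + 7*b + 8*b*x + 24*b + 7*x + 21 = 8*b^2 + 31*b + x*(8*b + 7) + 21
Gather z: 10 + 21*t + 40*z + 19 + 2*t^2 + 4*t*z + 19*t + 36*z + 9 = 2*t^2 + 40*t + z*(4*t + 76) + 38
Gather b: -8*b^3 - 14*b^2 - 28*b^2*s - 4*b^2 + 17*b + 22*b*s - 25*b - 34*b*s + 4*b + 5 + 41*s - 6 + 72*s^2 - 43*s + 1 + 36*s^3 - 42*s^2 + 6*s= -8*b^3 + b^2*(-28*s - 18) + b*(-12*s - 4) + 36*s^3 + 30*s^2 + 4*s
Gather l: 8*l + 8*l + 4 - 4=16*l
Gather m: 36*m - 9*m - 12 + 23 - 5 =27*m + 6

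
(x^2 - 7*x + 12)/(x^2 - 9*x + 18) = (x - 4)/(x - 6)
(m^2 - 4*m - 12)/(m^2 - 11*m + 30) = (m + 2)/(m - 5)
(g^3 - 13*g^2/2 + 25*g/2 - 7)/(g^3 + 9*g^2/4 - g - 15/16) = 8*(2*g^3 - 13*g^2 + 25*g - 14)/(16*g^3 + 36*g^2 - 16*g - 15)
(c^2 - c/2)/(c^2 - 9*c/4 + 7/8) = 4*c/(4*c - 7)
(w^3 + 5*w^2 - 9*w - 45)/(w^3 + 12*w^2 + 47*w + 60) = (w - 3)/(w + 4)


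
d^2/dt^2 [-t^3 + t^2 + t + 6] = 2 - 6*t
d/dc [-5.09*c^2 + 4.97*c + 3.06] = 4.97 - 10.18*c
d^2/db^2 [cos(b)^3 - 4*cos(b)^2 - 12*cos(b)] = 45*cos(b)/4 + 8*cos(2*b) - 9*cos(3*b)/4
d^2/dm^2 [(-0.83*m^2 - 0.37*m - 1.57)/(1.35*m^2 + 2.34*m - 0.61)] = (3.89529*m^3 - 21.26898*m^2 - 31.58595*m - 21.453136)/(2.460375*m^6 + 12.79395*m^5 + 18.841005*m^4 + 1.250964*m^3 - 8.513343*m^2 + 2.612142*m - 0.226981)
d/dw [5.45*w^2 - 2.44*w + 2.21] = 10.9*w - 2.44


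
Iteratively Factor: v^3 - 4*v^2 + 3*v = (v - 3)*(v^2 - v) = v*(v - 3)*(v - 1)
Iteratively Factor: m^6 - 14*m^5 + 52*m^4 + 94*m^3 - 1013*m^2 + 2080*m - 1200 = (m - 5)*(m^5 - 9*m^4 + 7*m^3 + 129*m^2 - 368*m + 240) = (m - 5)*(m - 1)*(m^4 - 8*m^3 - m^2 + 128*m - 240) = (m - 5)*(m - 1)*(m + 4)*(m^3 - 12*m^2 + 47*m - 60) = (m - 5)*(m - 4)*(m - 1)*(m + 4)*(m^2 - 8*m + 15) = (m - 5)^2*(m - 4)*(m - 1)*(m + 4)*(m - 3)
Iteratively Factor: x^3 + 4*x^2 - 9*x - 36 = (x + 3)*(x^2 + x - 12) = (x + 3)*(x + 4)*(x - 3)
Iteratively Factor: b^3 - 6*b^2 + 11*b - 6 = (b - 1)*(b^2 - 5*b + 6) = (b - 3)*(b - 1)*(b - 2)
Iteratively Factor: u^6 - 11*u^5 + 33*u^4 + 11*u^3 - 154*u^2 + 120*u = (u - 1)*(u^5 - 10*u^4 + 23*u^3 + 34*u^2 - 120*u) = (u - 4)*(u - 1)*(u^4 - 6*u^3 - u^2 + 30*u) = (u - 4)*(u - 3)*(u - 1)*(u^3 - 3*u^2 - 10*u) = (u - 5)*(u - 4)*(u - 3)*(u - 1)*(u^2 + 2*u) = (u - 5)*(u - 4)*(u - 3)*(u - 1)*(u + 2)*(u)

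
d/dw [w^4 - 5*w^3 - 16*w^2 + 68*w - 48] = 4*w^3 - 15*w^2 - 32*w + 68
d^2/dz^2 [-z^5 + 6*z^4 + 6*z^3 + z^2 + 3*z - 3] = -20*z^3 + 72*z^2 + 36*z + 2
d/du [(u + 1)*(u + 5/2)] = 2*u + 7/2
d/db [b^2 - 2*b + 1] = 2*b - 2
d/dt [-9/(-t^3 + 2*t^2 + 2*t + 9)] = 9*(-3*t^2 + 4*t + 2)/(-t^3 + 2*t^2 + 2*t + 9)^2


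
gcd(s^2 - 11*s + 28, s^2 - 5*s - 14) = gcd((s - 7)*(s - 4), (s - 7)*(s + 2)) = s - 7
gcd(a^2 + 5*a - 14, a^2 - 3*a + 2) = a - 2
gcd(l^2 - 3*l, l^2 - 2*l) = l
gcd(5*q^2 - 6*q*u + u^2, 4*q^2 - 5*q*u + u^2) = q - u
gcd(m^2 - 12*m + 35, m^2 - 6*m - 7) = m - 7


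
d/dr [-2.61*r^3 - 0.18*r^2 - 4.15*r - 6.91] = -7.83*r^2 - 0.36*r - 4.15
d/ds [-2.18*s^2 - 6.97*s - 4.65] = -4.36*s - 6.97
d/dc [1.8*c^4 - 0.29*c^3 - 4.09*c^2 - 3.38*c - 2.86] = 7.2*c^3 - 0.87*c^2 - 8.18*c - 3.38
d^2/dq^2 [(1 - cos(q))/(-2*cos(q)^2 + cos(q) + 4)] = (36*sin(q)^4*cos(q) - 14*sin(q)^4 + 41*sin(q)^2 - 15*cos(q)/2 + 39*cos(3*q)/2 - 2*cos(5*q) - 1)/(2*sin(q)^2 + cos(q) + 2)^3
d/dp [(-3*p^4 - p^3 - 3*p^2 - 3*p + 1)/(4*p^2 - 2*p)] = (-12*p^5 + 7*p^4 + 2*p^3 + 9*p^2 - 4*p + 1)/(2*p^2*(4*p^2 - 4*p + 1))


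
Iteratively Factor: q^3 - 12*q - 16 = (q + 2)*(q^2 - 2*q - 8) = (q - 4)*(q + 2)*(q + 2)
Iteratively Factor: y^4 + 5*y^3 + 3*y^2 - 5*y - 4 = (y + 4)*(y^3 + y^2 - y - 1) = (y - 1)*(y + 4)*(y^2 + 2*y + 1) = (y - 1)*(y + 1)*(y + 4)*(y + 1)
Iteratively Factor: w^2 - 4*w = (w)*(w - 4)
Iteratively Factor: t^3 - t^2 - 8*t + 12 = (t - 2)*(t^2 + t - 6) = (t - 2)*(t + 3)*(t - 2)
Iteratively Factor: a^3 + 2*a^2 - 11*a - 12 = (a + 4)*(a^2 - 2*a - 3) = (a - 3)*(a + 4)*(a + 1)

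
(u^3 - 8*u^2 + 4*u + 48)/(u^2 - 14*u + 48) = (u^2 - 2*u - 8)/(u - 8)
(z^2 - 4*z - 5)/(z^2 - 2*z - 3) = (z - 5)/(z - 3)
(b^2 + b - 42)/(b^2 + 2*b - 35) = (b - 6)/(b - 5)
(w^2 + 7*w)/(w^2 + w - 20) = w*(w + 7)/(w^2 + w - 20)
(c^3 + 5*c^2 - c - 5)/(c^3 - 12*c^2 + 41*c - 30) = (c^2 + 6*c + 5)/(c^2 - 11*c + 30)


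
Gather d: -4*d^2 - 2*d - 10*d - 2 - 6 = -4*d^2 - 12*d - 8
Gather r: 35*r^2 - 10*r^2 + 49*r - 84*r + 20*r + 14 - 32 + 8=25*r^2 - 15*r - 10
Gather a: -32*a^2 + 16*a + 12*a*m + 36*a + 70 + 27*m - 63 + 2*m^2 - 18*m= -32*a^2 + a*(12*m + 52) + 2*m^2 + 9*m + 7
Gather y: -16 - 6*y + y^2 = y^2 - 6*y - 16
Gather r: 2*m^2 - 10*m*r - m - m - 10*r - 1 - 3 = 2*m^2 - 2*m + r*(-10*m - 10) - 4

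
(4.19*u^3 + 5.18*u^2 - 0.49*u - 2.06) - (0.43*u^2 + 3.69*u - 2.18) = 4.19*u^3 + 4.75*u^2 - 4.18*u + 0.12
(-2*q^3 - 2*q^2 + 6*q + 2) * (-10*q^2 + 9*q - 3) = 20*q^5 + 2*q^4 - 72*q^3 + 40*q^2 - 6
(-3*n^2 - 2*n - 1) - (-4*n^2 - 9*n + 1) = n^2 + 7*n - 2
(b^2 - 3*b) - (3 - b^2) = 2*b^2 - 3*b - 3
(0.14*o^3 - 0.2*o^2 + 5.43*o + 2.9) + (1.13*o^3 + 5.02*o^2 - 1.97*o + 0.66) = 1.27*o^3 + 4.82*o^2 + 3.46*o + 3.56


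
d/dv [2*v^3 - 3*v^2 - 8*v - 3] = 6*v^2 - 6*v - 8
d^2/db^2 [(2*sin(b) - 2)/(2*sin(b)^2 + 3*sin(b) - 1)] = 2*(-4*sin(b)^5 + 22*sin(b)^4 + 14*sin(b)^3 - 10*sin(b)^2 - 22*sin(b) - 16)/(3*sin(b) - cos(2*b))^3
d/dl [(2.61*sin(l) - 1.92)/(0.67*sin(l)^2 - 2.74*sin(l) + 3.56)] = (-1.7487*sin(l)^2 + 2.5728*sin(l) + 4.0308)*cos(l)/(0.4489*sin(l)^4 - 3.6716*sin(l)^3 + 12.278*sin(l)^2 - 19.5088*sin(l) + 12.6736)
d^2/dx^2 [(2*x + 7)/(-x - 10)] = 26/(x + 10)^3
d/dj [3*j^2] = 6*j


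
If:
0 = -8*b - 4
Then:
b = -1/2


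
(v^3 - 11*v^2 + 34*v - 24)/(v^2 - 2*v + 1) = (v^2 - 10*v + 24)/(v - 1)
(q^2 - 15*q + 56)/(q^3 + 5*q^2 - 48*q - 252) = (q - 8)/(q^2 + 12*q + 36)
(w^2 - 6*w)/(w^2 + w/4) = 4*(w - 6)/(4*w + 1)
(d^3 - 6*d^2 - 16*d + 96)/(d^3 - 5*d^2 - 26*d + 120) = (d + 4)/(d + 5)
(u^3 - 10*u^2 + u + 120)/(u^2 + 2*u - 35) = (u^2 - 5*u - 24)/(u + 7)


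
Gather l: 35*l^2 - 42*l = 35*l^2 - 42*l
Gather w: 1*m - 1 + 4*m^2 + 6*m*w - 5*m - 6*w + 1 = 4*m^2 - 4*m + w*(6*m - 6)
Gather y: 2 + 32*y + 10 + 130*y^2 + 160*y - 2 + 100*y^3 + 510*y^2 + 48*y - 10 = 100*y^3 + 640*y^2 + 240*y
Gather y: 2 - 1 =1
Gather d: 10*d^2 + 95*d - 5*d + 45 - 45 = 10*d^2 + 90*d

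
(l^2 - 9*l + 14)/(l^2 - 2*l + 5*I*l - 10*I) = (l - 7)/(l + 5*I)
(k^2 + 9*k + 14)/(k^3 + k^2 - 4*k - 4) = (k + 7)/(k^2 - k - 2)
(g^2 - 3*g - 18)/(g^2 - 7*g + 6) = (g + 3)/(g - 1)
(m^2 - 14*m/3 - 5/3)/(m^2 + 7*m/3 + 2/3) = (m - 5)/(m + 2)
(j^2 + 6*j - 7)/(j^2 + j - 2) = (j + 7)/(j + 2)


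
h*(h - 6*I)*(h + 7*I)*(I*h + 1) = I*h^4 + 43*I*h^2 + 42*h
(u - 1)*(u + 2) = u^2 + u - 2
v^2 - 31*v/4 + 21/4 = (v - 7)*(v - 3/4)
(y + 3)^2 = y^2 + 6*y + 9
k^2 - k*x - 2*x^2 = (k - 2*x)*(k + x)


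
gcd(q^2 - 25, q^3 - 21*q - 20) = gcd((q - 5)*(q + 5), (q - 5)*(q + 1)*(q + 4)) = q - 5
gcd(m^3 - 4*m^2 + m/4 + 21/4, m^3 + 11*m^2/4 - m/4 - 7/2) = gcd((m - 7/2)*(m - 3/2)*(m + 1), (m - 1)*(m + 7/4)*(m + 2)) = 1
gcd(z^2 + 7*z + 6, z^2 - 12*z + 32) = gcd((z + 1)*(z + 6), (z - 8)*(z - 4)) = 1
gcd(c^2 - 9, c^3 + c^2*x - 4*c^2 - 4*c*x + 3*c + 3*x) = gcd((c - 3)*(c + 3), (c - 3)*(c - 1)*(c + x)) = c - 3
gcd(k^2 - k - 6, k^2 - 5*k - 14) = k + 2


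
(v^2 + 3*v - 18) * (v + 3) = v^3 + 6*v^2 - 9*v - 54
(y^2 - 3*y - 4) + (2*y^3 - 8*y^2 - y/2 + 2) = 2*y^3 - 7*y^2 - 7*y/2 - 2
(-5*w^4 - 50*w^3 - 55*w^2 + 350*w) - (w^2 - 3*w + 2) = -5*w^4 - 50*w^3 - 56*w^2 + 353*w - 2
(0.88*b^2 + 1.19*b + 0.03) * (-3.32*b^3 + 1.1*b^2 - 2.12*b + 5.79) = -2.9216*b^5 - 2.9828*b^4 - 0.6562*b^3 + 2.6054*b^2 + 6.8265*b + 0.1737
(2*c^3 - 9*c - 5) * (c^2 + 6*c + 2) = 2*c^5 + 12*c^4 - 5*c^3 - 59*c^2 - 48*c - 10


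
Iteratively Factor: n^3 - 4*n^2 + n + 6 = (n + 1)*(n^2 - 5*n + 6) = (n - 3)*(n + 1)*(n - 2)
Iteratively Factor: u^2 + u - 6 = (u - 2)*(u + 3)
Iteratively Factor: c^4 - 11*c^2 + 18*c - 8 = (c - 1)*(c^3 + c^2 - 10*c + 8) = (c - 2)*(c - 1)*(c^2 + 3*c - 4) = (c - 2)*(c - 1)^2*(c + 4)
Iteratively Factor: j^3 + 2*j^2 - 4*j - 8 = (j - 2)*(j^2 + 4*j + 4) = (j - 2)*(j + 2)*(j + 2)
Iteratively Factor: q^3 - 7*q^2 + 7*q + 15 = (q + 1)*(q^2 - 8*q + 15) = (q - 3)*(q + 1)*(q - 5)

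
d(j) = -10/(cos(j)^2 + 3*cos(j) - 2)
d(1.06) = 33.97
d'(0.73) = -47.88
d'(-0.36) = 6.05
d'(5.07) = 50.63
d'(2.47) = -0.64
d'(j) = -10*(2*sin(j)*cos(j) + 3*sin(j))/(cos(j)^2 + 3*cos(j) - 2)^2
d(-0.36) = -5.94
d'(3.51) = 0.26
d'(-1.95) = 2.37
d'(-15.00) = 0.70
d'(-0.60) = 19.61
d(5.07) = 12.09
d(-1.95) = 3.36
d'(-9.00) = 0.32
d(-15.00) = 2.70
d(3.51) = 2.55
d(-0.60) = -8.64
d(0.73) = -12.65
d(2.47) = 2.68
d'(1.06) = -400.40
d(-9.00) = 2.56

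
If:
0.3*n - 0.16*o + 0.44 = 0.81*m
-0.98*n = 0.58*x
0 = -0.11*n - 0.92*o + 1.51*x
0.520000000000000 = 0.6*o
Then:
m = 0.26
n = -0.30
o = 0.87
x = 0.51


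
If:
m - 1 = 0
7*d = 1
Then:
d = 1/7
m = 1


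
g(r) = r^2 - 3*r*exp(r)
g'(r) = -3*r*exp(r) + 2*r - 3*exp(r)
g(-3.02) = 9.56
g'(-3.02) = -5.74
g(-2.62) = 7.44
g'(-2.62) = -4.89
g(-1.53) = 3.33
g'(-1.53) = -2.72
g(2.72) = -116.47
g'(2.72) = -163.97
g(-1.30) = 2.75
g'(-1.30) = -2.35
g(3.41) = -297.99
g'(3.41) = -393.59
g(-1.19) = 2.50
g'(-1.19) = -2.21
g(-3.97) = 15.99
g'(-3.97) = -7.77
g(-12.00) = 144.00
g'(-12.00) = -24.00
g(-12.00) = 144.00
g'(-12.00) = -24.00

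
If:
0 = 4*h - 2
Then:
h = 1/2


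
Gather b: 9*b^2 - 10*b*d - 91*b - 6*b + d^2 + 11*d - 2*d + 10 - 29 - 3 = 9*b^2 + b*(-10*d - 97) + d^2 + 9*d - 22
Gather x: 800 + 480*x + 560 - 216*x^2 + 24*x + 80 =-216*x^2 + 504*x + 1440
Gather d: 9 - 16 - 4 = -11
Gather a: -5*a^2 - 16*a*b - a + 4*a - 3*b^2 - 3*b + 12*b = -5*a^2 + a*(3 - 16*b) - 3*b^2 + 9*b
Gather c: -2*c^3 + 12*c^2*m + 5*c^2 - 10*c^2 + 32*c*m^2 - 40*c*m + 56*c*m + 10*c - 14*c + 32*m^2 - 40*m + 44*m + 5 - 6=-2*c^3 + c^2*(12*m - 5) + c*(32*m^2 + 16*m - 4) + 32*m^2 + 4*m - 1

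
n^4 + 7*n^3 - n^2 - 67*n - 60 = (n - 3)*(n + 1)*(n + 4)*(n + 5)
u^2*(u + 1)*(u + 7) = u^4 + 8*u^3 + 7*u^2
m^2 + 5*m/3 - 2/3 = (m - 1/3)*(m + 2)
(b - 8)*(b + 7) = b^2 - b - 56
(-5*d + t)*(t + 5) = -5*d*t - 25*d + t^2 + 5*t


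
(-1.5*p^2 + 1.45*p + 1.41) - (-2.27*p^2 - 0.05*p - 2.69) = 0.77*p^2 + 1.5*p + 4.1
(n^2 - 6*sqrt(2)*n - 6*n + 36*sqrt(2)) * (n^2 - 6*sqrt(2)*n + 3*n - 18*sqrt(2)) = n^4 - 12*sqrt(2)*n^3 - 3*n^3 + 36*sqrt(2)*n^2 + 54*n^2 - 216*n + 216*sqrt(2)*n - 1296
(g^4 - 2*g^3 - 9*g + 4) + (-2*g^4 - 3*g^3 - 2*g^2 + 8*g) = -g^4 - 5*g^3 - 2*g^2 - g + 4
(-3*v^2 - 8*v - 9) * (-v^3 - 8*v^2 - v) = 3*v^5 + 32*v^4 + 76*v^3 + 80*v^2 + 9*v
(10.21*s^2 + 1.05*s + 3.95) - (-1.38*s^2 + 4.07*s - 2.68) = 11.59*s^2 - 3.02*s + 6.63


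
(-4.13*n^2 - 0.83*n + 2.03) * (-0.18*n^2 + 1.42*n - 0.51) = 0.7434*n^4 - 5.7152*n^3 + 0.5623*n^2 + 3.3059*n - 1.0353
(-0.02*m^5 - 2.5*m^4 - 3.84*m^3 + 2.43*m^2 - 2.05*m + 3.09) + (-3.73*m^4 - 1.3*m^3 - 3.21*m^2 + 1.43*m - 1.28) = -0.02*m^5 - 6.23*m^4 - 5.14*m^3 - 0.78*m^2 - 0.62*m + 1.81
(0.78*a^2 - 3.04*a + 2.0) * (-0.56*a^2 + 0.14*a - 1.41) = -0.4368*a^4 + 1.8116*a^3 - 2.6454*a^2 + 4.5664*a - 2.82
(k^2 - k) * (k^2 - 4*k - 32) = k^4 - 5*k^3 - 28*k^2 + 32*k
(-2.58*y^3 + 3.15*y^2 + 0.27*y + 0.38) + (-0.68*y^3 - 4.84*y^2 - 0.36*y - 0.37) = -3.26*y^3 - 1.69*y^2 - 0.09*y + 0.01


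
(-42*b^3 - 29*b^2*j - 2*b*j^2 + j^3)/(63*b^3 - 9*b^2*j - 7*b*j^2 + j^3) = (-2*b - j)/(3*b - j)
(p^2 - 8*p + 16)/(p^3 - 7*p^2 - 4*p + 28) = (p^2 - 8*p + 16)/(p^3 - 7*p^2 - 4*p + 28)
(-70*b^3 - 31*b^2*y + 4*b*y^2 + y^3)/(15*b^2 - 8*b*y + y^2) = (14*b^2 + 9*b*y + y^2)/(-3*b + y)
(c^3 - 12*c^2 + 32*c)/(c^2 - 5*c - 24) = c*(c - 4)/(c + 3)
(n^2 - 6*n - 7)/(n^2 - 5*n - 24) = (-n^2 + 6*n + 7)/(-n^2 + 5*n + 24)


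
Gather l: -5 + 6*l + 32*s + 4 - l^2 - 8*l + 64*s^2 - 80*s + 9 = -l^2 - 2*l + 64*s^2 - 48*s + 8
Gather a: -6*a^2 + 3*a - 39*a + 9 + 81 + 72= -6*a^2 - 36*a + 162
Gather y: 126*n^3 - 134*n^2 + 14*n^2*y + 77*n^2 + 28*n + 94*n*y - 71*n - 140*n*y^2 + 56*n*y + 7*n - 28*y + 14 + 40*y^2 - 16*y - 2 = 126*n^3 - 57*n^2 - 36*n + y^2*(40 - 140*n) + y*(14*n^2 + 150*n - 44) + 12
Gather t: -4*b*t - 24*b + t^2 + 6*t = -24*b + t^2 + t*(6 - 4*b)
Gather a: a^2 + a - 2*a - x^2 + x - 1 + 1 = a^2 - a - x^2 + x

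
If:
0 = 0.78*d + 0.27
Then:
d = -0.35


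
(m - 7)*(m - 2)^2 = m^3 - 11*m^2 + 32*m - 28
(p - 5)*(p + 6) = p^2 + p - 30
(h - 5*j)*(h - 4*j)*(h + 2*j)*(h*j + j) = h^4*j - 7*h^3*j^2 + h^3*j + 2*h^2*j^3 - 7*h^2*j^2 + 40*h*j^4 + 2*h*j^3 + 40*j^4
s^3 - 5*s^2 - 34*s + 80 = (s - 8)*(s - 2)*(s + 5)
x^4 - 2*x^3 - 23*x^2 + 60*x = x*(x - 4)*(x - 3)*(x + 5)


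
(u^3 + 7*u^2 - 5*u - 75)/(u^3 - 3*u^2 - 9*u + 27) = (u^2 + 10*u + 25)/(u^2 - 9)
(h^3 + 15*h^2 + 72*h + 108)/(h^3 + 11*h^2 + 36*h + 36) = (h + 6)/(h + 2)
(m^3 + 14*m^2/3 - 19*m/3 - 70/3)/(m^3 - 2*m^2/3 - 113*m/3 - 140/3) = (3*m^2 - m - 14)/(3*m^2 - 17*m - 28)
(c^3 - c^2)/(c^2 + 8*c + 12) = c^2*(c - 1)/(c^2 + 8*c + 12)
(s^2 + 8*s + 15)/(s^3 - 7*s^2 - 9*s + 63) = (s + 5)/(s^2 - 10*s + 21)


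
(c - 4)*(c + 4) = c^2 - 16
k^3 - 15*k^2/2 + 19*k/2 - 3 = (k - 6)*(k - 1)*(k - 1/2)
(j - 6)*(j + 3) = j^2 - 3*j - 18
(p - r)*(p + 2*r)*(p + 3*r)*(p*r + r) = p^4*r + 4*p^3*r^2 + p^3*r + p^2*r^3 + 4*p^2*r^2 - 6*p*r^4 + p*r^3 - 6*r^4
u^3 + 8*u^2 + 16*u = u*(u + 4)^2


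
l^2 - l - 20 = (l - 5)*(l + 4)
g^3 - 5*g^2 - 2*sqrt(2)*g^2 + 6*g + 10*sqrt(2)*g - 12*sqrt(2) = (g - 3)*(g - 2)*(g - 2*sqrt(2))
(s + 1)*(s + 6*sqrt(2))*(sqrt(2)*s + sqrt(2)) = sqrt(2)*s^3 + 2*sqrt(2)*s^2 + 12*s^2 + sqrt(2)*s + 24*s + 12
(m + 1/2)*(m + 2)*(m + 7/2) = m^3 + 6*m^2 + 39*m/4 + 7/2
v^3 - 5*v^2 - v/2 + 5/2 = (v - 5)*(v - sqrt(2)/2)*(v + sqrt(2)/2)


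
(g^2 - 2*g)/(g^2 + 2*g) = (g - 2)/(g + 2)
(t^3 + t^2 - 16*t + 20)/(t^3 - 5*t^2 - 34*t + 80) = (t - 2)/(t - 8)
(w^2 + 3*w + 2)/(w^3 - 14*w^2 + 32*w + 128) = (w + 1)/(w^2 - 16*w + 64)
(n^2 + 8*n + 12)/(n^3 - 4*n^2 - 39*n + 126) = (n + 2)/(n^2 - 10*n + 21)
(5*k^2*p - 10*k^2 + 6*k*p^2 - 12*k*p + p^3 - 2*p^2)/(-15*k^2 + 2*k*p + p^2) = (k*p - 2*k + p^2 - 2*p)/(-3*k + p)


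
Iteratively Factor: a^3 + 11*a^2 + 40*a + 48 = (a + 4)*(a^2 + 7*a + 12) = (a + 4)^2*(a + 3)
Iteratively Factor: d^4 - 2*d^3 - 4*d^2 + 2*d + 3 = (d + 1)*(d^3 - 3*d^2 - d + 3) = (d + 1)^2*(d^2 - 4*d + 3) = (d - 1)*(d + 1)^2*(d - 3)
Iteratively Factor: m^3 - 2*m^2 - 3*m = (m - 3)*(m^2 + m) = (m - 3)*(m + 1)*(m)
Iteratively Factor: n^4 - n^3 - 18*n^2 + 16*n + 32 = (n - 2)*(n^3 + n^2 - 16*n - 16) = (n - 4)*(n - 2)*(n^2 + 5*n + 4) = (n - 4)*(n - 2)*(n + 1)*(n + 4)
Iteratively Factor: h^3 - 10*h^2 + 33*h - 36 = (h - 3)*(h^2 - 7*h + 12) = (h - 4)*(h - 3)*(h - 3)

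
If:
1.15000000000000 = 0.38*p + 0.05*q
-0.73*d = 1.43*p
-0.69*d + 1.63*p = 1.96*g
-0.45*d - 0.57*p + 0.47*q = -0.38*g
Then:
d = -7.89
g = 6.13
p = 4.03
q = -7.63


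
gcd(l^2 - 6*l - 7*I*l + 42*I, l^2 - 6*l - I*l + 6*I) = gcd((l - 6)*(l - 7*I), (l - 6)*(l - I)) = l - 6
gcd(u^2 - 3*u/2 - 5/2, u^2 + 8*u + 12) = 1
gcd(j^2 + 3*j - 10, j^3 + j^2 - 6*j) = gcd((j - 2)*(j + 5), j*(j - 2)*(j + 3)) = j - 2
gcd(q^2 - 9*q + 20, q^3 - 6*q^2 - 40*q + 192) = q - 4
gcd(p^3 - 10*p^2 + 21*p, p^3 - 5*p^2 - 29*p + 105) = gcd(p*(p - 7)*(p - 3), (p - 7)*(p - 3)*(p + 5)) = p^2 - 10*p + 21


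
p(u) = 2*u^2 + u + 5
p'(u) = 4*u + 1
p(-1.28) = 7.00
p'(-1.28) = -4.12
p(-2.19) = 12.40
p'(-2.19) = -7.76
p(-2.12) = 11.87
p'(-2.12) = -7.48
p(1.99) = 14.91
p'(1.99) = 8.96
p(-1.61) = 8.57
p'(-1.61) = -5.44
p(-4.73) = 45.02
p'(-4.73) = -17.92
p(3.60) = 34.52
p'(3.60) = 15.40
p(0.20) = 5.28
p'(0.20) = 1.80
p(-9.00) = 158.00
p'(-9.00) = -35.00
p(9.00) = 176.00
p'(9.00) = 37.00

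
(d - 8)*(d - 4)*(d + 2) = d^3 - 10*d^2 + 8*d + 64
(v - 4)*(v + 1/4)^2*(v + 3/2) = v^4 - 2*v^3 - 115*v^2/16 - 101*v/32 - 3/8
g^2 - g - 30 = (g - 6)*(g + 5)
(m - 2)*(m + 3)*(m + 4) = m^3 + 5*m^2 - 2*m - 24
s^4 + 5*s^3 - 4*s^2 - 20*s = s*(s - 2)*(s + 2)*(s + 5)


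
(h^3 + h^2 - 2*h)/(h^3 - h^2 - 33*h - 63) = h*(-h^2 - h + 2)/(-h^3 + h^2 + 33*h + 63)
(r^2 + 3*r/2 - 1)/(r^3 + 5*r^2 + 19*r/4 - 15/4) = 2*(r + 2)/(2*r^2 + 11*r + 15)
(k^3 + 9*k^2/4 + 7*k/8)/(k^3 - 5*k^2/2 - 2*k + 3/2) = k*(8*k^2 + 18*k + 7)/(4*(2*k^3 - 5*k^2 - 4*k + 3))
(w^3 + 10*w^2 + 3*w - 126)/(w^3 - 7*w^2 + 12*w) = (w^2 + 13*w + 42)/(w*(w - 4))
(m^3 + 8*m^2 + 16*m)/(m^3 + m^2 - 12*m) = (m + 4)/(m - 3)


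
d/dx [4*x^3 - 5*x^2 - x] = 12*x^2 - 10*x - 1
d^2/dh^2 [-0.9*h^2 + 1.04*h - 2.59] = -1.80000000000000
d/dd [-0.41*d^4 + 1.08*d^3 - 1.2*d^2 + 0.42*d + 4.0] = -1.64*d^3 + 3.24*d^2 - 2.4*d + 0.42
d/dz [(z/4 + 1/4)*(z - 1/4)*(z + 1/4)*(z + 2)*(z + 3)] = 5*z^4/4 + 6*z^3 + 525*z^2/64 + 45*z/16 - 11/64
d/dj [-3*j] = -3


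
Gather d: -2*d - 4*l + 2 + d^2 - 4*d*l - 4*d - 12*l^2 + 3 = d^2 + d*(-4*l - 6) - 12*l^2 - 4*l + 5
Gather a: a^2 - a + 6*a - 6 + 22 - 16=a^2 + 5*a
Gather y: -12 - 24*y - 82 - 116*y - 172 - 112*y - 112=-252*y - 378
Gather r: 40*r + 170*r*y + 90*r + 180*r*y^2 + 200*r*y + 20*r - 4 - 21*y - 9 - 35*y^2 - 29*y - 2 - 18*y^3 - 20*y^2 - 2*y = r*(180*y^2 + 370*y + 150) - 18*y^3 - 55*y^2 - 52*y - 15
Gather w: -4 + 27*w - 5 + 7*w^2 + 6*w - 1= 7*w^2 + 33*w - 10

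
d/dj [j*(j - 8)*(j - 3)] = 3*j^2 - 22*j + 24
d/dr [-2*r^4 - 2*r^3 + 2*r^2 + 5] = 2*r*(-4*r^2 - 3*r + 2)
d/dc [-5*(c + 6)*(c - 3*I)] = -10*c - 30 + 15*I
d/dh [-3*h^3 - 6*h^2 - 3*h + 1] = -9*h^2 - 12*h - 3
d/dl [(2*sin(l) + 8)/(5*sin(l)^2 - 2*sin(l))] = 2*(-5*cos(l) - 40/tan(l) + 8*cos(l)/sin(l)^2)/(5*sin(l) - 2)^2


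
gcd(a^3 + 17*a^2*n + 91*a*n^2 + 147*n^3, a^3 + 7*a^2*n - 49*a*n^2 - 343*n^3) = a^2 + 14*a*n + 49*n^2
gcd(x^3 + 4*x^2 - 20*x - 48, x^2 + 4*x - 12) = x + 6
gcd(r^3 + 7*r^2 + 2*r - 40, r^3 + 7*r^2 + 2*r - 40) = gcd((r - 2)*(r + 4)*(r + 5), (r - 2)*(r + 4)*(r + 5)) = r^3 + 7*r^2 + 2*r - 40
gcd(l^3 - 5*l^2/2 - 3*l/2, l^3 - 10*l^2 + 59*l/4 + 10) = l + 1/2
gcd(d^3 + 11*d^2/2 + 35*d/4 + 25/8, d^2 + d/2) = d + 1/2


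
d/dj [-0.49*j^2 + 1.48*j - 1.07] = 1.48 - 0.98*j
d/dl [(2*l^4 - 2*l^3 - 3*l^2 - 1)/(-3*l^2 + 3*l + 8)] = (-12*l^5 + 24*l^4 + 52*l^3 - 57*l^2 - 54*l + 3)/(9*l^4 - 18*l^3 - 39*l^2 + 48*l + 64)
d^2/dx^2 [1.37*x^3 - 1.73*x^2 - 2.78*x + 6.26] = 8.22*x - 3.46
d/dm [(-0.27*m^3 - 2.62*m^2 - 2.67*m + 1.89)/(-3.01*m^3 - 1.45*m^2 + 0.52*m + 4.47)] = (-7.4947*m^4 - 16.3542*m^3 + 8.2121*m^2 - 17.9418*m - 12.9177)/(9.0601*m^6 + 8.729*m^5 - 1.0279*m^4 - 28.4174*m^3 - 12.6926*m^2 + 4.6488*m + 19.9809)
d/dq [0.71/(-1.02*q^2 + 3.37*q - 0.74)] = (1.4484*q - 2.3927)/(1.02*q^2 - 3.37*q + 0.74)^2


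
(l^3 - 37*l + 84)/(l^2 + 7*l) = l - 7 + 12/l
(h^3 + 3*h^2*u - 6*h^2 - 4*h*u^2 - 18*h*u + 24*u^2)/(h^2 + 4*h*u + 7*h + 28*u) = (h^2 - h*u - 6*h + 6*u)/(h + 7)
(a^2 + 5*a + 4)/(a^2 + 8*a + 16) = (a + 1)/(a + 4)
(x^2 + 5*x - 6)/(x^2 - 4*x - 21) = (-x^2 - 5*x + 6)/(-x^2 + 4*x + 21)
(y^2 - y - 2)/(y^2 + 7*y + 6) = (y - 2)/(y + 6)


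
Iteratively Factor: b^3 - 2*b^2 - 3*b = (b)*(b^2 - 2*b - 3) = b*(b + 1)*(b - 3)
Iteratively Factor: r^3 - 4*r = (r - 2)*(r^2 + 2*r) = (r - 2)*(r + 2)*(r)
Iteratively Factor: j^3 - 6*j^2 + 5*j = (j)*(j^2 - 6*j + 5) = j*(j - 5)*(j - 1)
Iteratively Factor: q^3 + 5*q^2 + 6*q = (q)*(q^2 + 5*q + 6) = q*(q + 2)*(q + 3)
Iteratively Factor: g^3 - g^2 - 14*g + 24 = (g + 4)*(g^2 - 5*g + 6) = (g - 3)*(g + 4)*(g - 2)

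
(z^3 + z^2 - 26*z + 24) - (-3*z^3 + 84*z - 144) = 4*z^3 + z^2 - 110*z + 168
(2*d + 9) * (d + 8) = 2*d^2 + 25*d + 72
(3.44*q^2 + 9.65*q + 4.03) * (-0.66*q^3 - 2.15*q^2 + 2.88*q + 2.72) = -2.2704*q^5 - 13.765*q^4 - 13.5001*q^3 + 28.4843*q^2 + 37.8544*q + 10.9616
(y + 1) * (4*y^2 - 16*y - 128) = 4*y^3 - 12*y^2 - 144*y - 128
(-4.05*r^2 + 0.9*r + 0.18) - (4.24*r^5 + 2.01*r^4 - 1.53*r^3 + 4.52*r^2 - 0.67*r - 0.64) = -4.24*r^5 - 2.01*r^4 + 1.53*r^3 - 8.57*r^2 + 1.57*r + 0.82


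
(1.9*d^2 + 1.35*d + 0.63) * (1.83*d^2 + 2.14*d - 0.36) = 3.477*d^4 + 6.5365*d^3 + 3.3579*d^2 + 0.8622*d - 0.2268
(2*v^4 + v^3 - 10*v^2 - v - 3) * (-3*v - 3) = -6*v^5 - 9*v^4 + 27*v^3 + 33*v^2 + 12*v + 9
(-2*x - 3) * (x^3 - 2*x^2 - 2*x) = -2*x^4 + x^3 + 10*x^2 + 6*x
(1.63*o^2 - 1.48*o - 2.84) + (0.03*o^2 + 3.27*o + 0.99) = 1.66*o^2 + 1.79*o - 1.85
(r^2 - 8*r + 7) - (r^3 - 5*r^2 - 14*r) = -r^3 + 6*r^2 + 6*r + 7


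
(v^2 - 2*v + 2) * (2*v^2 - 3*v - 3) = 2*v^4 - 7*v^3 + 7*v^2 - 6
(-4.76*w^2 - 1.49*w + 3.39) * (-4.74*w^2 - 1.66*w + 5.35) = 22.5624*w^4 + 14.9642*w^3 - 39.0612*w^2 - 13.5989*w + 18.1365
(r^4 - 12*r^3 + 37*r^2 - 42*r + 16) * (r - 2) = r^5 - 14*r^4 + 61*r^3 - 116*r^2 + 100*r - 32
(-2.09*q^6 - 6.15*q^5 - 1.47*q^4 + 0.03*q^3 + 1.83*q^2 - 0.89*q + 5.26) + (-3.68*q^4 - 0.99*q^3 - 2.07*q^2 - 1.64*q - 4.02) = -2.09*q^6 - 6.15*q^5 - 5.15*q^4 - 0.96*q^3 - 0.24*q^2 - 2.53*q + 1.24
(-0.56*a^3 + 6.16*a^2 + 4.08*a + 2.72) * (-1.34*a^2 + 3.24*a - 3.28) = 0.7504*a^5 - 10.0688*a^4 + 16.328*a^3 - 10.6304*a^2 - 4.5696*a - 8.9216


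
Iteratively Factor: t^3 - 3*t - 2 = (t + 1)*(t^2 - t - 2) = (t - 2)*(t + 1)*(t + 1)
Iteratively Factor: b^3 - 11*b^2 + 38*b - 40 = (b - 2)*(b^2 - 9*b + 20) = (b - 5)*(b - 2)*(b - 4)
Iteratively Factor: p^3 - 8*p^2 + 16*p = (p - 4)*(p^2 - 4*p) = p*(p - 4)*(p - 4)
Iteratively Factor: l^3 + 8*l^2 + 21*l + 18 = (l + 3)*(l^2 + 5*l + 6) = (l + 2)*(l + 3)*(l + 3)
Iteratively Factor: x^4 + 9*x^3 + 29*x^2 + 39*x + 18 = (x + 3)*(x^3 + 6*x^2 + 11*x + 6) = (x + 2)*(x + 3)*(x^2 + 4*x + 3) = (x + 1)*(x + 2)*(x + 3)*(x + 3)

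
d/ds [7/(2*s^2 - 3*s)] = 7*(3 - 4*s)/(s^2*(2*s - 3)^2)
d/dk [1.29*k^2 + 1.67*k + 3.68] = 2.58*k + 1.67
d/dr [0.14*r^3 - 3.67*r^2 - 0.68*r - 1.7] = 0.42*r^2 - 7.34*r - 0.68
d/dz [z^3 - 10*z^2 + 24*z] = 3*z^2 - 20*z + 24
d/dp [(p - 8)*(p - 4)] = 2*p - 12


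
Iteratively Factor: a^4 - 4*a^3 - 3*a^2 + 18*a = (a - 3)*(a^3 - a^2 - 6*a) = a*(a - 3)*(a^2 - a - 6) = a*(a - 3)^2*(a + 2)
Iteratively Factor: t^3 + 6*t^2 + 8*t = (t)*(t^2 + 6*t + 8) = t*(t + 4)*(t + 2)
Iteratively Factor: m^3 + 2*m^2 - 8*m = (m - 2)*(m^2 + 4*m) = m*(m - 2)*(m + 4)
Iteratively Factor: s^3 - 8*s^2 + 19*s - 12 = (s - 1)*(s^2 - 7*s + 12) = (s - 4)*(s - 1)*(s - 3)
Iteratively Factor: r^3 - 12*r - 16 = (r + 2)*(r^2 - 2*r - 8) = (r + 2)^2*(r - 4)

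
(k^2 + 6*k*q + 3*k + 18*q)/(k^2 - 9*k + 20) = (k^2 + 6*k*q + 3*k + 18*q)/(k^2 - 9*k + 20)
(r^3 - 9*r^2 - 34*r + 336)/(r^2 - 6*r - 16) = (r^2 - r - 42)/(r + 2)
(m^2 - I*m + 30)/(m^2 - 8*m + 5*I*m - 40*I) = (m - 6*I)/(m - 8)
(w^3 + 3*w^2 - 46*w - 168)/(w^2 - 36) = (w^2 - 3*w - 28)/(w - 6)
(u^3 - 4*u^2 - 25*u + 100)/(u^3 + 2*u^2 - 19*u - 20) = (u - 5)/(u + 1)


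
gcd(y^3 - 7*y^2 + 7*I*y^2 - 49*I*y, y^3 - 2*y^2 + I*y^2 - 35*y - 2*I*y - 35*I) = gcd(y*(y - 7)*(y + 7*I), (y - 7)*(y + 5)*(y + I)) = y - 7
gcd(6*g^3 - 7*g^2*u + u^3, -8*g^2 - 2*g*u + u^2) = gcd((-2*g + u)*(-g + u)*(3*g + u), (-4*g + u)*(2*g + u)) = 1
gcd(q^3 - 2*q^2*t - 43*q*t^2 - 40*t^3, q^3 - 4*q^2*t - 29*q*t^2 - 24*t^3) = q^2 - 7*q*t - 8*t^2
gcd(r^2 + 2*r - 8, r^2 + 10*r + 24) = r + 4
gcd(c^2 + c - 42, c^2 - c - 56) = c + 7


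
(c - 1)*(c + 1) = c^2 - 1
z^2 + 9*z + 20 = (z + 4)*(z + 5)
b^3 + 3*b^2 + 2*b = b*(b + 1)*(b + 2)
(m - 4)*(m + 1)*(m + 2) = m^3 - m^2 - 10*m - 8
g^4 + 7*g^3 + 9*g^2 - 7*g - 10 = (g - 1)*(g + 1)*(g + 2)*(g + 5)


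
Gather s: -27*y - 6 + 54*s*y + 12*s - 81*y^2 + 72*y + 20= s*(54*y + 12) - 81*y^2 + 45*y + 14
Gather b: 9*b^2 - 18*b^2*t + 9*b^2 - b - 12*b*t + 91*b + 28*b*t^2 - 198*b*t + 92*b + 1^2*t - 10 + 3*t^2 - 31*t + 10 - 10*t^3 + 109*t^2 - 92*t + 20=b^2*(18 - 18*t) + b*(28*t^2 - 210*t + 182) - 10*t^3 + 112*t^2 - 122*t + 20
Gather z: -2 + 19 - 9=8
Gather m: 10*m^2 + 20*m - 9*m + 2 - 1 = 10*m^2 + 11*m + 1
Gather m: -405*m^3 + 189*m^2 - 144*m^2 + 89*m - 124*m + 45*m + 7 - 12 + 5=-405*m^3 + 45*m^2 + 10*m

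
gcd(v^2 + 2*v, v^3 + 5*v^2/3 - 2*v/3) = v^2 + 2*v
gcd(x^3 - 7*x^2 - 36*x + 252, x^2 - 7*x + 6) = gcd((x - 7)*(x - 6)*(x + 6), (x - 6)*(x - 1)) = x - 6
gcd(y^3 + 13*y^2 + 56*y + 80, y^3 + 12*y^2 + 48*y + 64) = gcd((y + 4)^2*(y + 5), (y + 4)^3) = y^2 + 8*y + 16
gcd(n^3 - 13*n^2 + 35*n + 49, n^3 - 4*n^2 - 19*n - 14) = n^2 - 6*n - 7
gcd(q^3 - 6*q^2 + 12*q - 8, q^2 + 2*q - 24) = 1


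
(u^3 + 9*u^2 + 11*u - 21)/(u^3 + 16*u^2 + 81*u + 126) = (u - 1)/(u + 6)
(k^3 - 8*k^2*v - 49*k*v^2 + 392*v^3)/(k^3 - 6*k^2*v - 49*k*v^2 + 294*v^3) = (-k + 8*v)/(-k + 6*v)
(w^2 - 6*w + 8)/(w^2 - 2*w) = (w - 4)/w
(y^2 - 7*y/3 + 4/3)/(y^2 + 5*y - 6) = (y - 4/3)/(y + 6)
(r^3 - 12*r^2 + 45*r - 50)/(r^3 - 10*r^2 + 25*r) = (r - 2)/r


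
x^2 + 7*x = x*(x + 7)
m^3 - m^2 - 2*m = m*(m - 2)*(m + 1)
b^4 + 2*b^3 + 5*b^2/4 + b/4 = b*(b + 1/2)^2*(b + 1)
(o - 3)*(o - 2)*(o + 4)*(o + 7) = o^4 + 6*o^3 - 21*o^2 - 74*o + 168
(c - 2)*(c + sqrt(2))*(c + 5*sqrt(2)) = c^3 - 2*c^2 + 6*sqrt(2)*c^2 - 12*sqrt(2)*c + 10*c - 20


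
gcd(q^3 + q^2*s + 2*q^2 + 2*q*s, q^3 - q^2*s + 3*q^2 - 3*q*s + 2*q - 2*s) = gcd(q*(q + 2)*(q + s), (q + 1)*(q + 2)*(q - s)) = q + 2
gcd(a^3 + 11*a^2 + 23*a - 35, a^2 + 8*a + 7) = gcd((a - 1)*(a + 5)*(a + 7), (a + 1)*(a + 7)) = a + 7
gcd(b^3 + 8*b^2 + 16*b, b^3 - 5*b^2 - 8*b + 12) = 1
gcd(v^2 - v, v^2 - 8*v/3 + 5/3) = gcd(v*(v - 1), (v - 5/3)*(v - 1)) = v - 1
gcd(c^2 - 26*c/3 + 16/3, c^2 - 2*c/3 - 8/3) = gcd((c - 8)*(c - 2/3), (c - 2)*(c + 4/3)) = 1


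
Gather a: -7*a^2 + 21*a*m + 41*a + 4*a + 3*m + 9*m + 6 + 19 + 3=-7*a^2 + a*(21*m + 45) + 12*m + 28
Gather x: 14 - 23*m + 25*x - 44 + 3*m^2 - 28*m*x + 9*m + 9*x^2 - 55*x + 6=3*m^2 - 14*m + 9*x^2 + x*(-28*m - 30) - 24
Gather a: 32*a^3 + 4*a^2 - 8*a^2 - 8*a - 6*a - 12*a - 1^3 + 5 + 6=32*a^3 - 4*a^2 - 26*a + 10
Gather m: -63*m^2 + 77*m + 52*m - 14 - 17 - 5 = -63*m^2 + 129*m - 36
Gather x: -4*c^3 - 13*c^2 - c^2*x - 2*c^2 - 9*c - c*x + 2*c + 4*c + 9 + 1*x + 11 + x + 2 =-4*c^3 - 15*c^2 - 3*c + x*(-c^2 - c + 2) + 22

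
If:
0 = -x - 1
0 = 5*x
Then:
No Solution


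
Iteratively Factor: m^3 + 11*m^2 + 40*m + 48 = (m + 3)*(m^2 + 8*m + 16) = (m + 3)*(m + 4)*(m + 4)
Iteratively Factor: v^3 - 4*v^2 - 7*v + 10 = (v - 5)*(v^2 + v - 2) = (v - 5)*(v + 2)*(v - 1)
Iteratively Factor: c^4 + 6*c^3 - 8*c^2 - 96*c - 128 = (c + 4)*(c^3 + 2*c^2 - 16*c - 32) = (c + 4)^2*(c^2 - 2*c - 8) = (c - 4)*(c + 4)^2*(c + 2)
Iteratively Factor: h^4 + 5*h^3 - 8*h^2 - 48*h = (h - 3)*(h^3 + 8*h^2 + 16*h) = (h - 3)*(h + 4)*(h^2 + 4*h) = h*(h - 3)*(h + 4)*(h + 4)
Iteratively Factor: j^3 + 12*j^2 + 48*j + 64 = (j + 4)*(j^2 + 8*j + 16) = (j + 4)^2*(j + 4)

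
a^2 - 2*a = a*(a - 2)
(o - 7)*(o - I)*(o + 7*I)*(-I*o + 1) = -I*o^4 + 7*o^3 + 7*I*o^3 - 49*o^2 - I*o^2 + 7*o + 7*I*o - 49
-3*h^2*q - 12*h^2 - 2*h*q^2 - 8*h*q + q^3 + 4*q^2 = (-3*h + q)*(h + q)*(q + 4)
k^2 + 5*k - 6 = (k - 1)*(k + 6)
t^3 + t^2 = t^2*(t + 1)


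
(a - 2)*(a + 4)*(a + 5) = a^3 + 7*a^2 + 2*a - 40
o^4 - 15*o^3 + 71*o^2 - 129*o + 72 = (o - 8)*(o - 3)^2*(o - 1)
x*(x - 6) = x^2 - 6*x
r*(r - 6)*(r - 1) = r^3 - 7*r^2 + 6*r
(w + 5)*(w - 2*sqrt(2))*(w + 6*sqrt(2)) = w^3 + 5*w^2 + 4*sqrt(2)*w^2 - 24*w + 20*sqrt(2)*w - 120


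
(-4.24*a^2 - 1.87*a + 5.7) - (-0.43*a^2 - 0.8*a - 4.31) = -3.81*a^2 - 1.07*a + 10.01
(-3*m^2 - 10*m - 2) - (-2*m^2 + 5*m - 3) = -m^2 - 15*m + 1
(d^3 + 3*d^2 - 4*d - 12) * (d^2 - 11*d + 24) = d^5 - 8*d^4 - 13*d^3 + 104*d^2 + 36*d - 288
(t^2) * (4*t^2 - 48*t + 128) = 4*t^4 - 48*t^3 + 128*t^2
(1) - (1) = 0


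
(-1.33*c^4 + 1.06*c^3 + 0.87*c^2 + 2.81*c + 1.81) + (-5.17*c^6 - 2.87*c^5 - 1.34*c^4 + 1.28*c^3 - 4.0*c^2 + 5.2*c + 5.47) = -5.17*c^6 - 2.87*c^5 - 2.67*c^4 + 2.34*c^3 - 3.13*c^2 + 8.01*c + 7.28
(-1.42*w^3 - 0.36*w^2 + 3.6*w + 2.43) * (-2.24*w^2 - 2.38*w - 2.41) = 3.1808*w^5 + 4.186*w^4 - 3.785*w^3 - 13.1436*w^2 - 14.4594*w - 5.8563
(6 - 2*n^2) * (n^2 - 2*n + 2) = -2*n^4 + 4*n^3 + 2*n^2 - 12*n + 12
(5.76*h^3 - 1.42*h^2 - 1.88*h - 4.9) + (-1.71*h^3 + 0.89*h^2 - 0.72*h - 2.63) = 4.05*h^3 - 0.53*h^2 - 2.6*h - 7.53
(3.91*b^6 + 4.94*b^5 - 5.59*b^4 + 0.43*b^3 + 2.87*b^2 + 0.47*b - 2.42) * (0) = 0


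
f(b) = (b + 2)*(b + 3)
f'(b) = 2*b + 5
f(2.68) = 26.58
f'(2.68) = 10.36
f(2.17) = 21.56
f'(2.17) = 9.34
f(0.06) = 6.30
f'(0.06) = 5.12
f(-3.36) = 0.49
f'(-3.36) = -1.72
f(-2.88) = -0.11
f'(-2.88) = -0.76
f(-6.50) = 15.75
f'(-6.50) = -8.00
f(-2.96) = -0.04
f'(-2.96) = -0.92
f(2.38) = 23.56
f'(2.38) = 9.76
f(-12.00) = 90.00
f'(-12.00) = -19.00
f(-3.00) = 0.00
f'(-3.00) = -1.00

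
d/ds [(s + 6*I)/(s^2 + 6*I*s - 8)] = (-s^2 - 12*I*s + 28)/(s^4 + 12*I*s^3 - 52*s^2 - 96*I*s + 64)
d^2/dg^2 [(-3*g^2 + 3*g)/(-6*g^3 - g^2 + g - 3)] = 18*(12*g^6 - 36*g^5 - 44*g^3 + 33*g^2 + 3*g + 2)/(216*g^9 + 108*g^8 - 90*g^7 + 289*g^6 + 123*g^5 - 96*g^4 + 143*g^3 + 36*g^2 - 27*g + 27)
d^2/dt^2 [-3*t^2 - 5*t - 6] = -6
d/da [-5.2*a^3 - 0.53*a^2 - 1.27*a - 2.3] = -15.6*a^2 - 1.06*a - 1.27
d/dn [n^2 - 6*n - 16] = 2*n - 6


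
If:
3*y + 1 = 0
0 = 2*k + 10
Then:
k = -5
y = -1/3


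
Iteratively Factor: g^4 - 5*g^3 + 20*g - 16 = (g + 2)*(g^3 - 7*g^2 + 14*g - 8) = (g - 4)*(g + 2)*(g^2 - 3*g + 2) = (g - 4)*(g - 2)*(g + 2)*(g - 1)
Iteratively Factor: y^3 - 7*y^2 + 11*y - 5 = (y - 5)*(y^2 - 2*y + 1) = (y - 5)*(y - 1)*(y - 1)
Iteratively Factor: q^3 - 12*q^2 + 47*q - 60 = (q - 5)*(q^2 - 7*q + 12) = (q - 5)*(q - 4)*(q - 3)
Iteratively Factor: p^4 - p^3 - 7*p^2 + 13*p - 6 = (p - 2)*(p^3 + p^2 - 5*p + 3) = (p - 2)*(p - 1)*(p^2 + 2*p - 3) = (p - 2)*(p - 1)^2*(p + 3)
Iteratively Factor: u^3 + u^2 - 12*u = (u + 4)*(u^2 - 3*u) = u*(u + 4)*(u - 3)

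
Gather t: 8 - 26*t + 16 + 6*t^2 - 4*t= 6*t^2 - 30*t + 24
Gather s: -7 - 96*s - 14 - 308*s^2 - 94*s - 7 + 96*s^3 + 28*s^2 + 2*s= 96*s^3 - 280*s^2 - 188*s - 28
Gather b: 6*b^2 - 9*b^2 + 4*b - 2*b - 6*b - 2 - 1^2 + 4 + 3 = -3*b^2 - 4*b + 4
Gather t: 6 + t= t + 6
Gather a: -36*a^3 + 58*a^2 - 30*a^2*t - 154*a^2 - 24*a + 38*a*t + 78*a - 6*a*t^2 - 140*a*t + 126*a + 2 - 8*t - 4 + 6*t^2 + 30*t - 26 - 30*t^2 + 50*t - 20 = -36*a^3 + a^2*(-30*t - 96) + a*(-6*t^2 - 102*t + 180) - 24*t^2 + 72*t - 48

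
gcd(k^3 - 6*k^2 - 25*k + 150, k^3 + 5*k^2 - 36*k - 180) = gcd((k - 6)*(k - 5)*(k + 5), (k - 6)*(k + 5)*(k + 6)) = k^2 - k - 30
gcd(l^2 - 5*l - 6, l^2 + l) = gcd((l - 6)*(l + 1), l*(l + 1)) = l + 1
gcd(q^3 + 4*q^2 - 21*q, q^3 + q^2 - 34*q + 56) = q + 7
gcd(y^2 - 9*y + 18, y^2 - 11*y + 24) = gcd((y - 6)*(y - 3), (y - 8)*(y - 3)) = y - 3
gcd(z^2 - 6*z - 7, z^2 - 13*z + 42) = z - 7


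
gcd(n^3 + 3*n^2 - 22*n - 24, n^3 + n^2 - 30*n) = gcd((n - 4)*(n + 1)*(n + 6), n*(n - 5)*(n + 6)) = n + 6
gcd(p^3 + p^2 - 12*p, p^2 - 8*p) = p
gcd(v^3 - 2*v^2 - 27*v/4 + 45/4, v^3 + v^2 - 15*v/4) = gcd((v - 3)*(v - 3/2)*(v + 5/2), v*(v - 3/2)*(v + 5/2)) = v^2 + v - 15/4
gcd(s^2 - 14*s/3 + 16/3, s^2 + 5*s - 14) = s - 2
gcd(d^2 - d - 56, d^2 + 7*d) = d + 7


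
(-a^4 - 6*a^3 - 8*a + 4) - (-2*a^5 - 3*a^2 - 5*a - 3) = 2*a^5 - a^4 - 6*a^3 + 3*a^2 - 3*a + 7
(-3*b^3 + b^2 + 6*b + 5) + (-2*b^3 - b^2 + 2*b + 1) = -5*b^3 + 8*b + 6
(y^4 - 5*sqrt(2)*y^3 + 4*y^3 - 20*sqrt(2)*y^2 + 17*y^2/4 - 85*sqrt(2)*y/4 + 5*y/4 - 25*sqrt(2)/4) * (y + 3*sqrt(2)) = y^5 - 2*sqrt(2)*y^4 + 4*y^4 - 103*y^3/4 - 8*sqrt(2)*y^3 - 475*y^2/4 - 17*sqrt(2)*y^2/2 - 255*y/2 - 5*sqrt(2)*y/2 - 75/2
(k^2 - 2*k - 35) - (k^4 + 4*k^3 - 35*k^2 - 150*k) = -k^4 - 4*k^3 + 36*k^2 + 148*k - 35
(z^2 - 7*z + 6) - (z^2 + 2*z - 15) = 21 - 9*z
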